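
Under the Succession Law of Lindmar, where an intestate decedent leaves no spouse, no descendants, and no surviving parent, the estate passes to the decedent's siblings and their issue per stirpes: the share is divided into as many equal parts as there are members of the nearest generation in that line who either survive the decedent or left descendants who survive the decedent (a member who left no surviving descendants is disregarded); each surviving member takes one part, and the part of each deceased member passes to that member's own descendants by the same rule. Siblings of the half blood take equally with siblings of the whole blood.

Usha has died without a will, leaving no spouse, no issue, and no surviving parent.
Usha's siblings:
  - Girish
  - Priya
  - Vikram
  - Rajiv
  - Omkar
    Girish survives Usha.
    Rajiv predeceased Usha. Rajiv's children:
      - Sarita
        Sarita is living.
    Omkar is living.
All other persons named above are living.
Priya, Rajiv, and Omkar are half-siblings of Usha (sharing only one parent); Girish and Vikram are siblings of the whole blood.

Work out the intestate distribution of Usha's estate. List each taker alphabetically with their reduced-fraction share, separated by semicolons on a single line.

No spouse, descendants, or parent survives, so the estate passes to Usha's siblings per stirpes.
Half-blood and whole-blood siblings take equally under the stated rule.
The estate is divided into 5 equal shares of 1/5 among Girish, Priya, Vikram, Rajiv, Omkar.
Girish is living and takes 1/5.
Priya is living and takes 1/5.
Vikram is living and takes 1/5.
Rajiv predeceased; the 1/5 allotted to Rajiv's branch passes to Rajiv's issue by representation.
Sarita is the sole taker at this level and receives the full 1/5.
Omkar is living and takes 1/5.

Girish 1/5; Omkar 1/5; Priya 1/5; Sarita 1/5; Vikram 1/5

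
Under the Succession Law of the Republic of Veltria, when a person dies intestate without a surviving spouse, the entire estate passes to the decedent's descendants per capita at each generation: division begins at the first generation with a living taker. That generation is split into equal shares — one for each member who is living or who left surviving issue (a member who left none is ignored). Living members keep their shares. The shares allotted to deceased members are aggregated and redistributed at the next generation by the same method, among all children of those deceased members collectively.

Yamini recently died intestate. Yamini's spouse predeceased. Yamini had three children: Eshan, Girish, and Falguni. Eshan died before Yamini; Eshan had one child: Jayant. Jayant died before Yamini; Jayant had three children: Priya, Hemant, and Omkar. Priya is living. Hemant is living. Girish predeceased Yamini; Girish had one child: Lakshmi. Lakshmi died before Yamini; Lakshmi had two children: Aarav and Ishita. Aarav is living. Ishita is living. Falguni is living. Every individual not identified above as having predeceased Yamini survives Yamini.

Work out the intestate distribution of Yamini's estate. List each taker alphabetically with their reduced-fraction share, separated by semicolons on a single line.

Aarav 2/15; Falguni 1/3; Hemant 2/15; Ishita 2/15; Omkar 2/15; Priya 2/15

There is no surviving spouse, so the entire estate passes to Yamini's descendants per capita at each generation.
At generation 1 (Eshan, Girish, Falguni) there are 3 shares of (1)/3 = 1/3 each.
Living: Falguni — each takes 1/3.
Deceased: Eshan and Girish. Their combined 2/3 is pooled and carried to generation 2.
At generation 2 (Jayant, Lakshmi) there are 2 shares of (2/3)/2 = 1/3 each.
Deceased: Jayant and Lakshmi. Their combined 2/3 is pooled and carried to generation 3.
At generation 3 (Priya, Hemant, Omkar, Aarav, Ishita) there are 5 shares of (2/3)/5 = 2/15 each.
Living: Priya, Hemant, Omkar, Aarav, and Ishita — each takes 2/15.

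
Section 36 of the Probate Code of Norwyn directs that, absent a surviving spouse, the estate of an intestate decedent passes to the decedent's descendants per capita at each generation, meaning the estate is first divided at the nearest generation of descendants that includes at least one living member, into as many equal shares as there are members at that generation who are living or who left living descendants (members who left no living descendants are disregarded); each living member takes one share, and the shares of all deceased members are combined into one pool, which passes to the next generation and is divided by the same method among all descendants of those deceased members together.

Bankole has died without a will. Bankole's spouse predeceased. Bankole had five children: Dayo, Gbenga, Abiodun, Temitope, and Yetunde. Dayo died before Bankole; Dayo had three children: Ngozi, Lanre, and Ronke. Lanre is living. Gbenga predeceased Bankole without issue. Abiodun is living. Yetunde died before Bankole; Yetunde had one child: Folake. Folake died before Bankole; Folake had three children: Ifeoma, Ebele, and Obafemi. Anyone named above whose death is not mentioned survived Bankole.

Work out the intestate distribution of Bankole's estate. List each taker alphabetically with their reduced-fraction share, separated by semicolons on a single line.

There is no surviving spouse, so the entire estate passes to Bankole's descendants per capita at each generation.
At generation 1 (Dayo, Abiodun, Temitope, Yetunde) there are 4 shares of (1)/4 = 1/4 each.
Living: Abiodun and Temitope — each takes 1/4.
Deceased: Dayo and Yetunde. Their combined 1/2 is pooled and carried to generation 2.
At generation 2 (Ngozi, Lanre, Ronke, Folake) there are 4 shares of (1/2)/4 = 1/8 each.
Living: Ngozi, Lanre, and Ronke — each takes 1/8.
Deceased: Folake. That 1/8 share is carried to generation 3.
At generation 3 (Ifeoma, Ebele, Obafemi) there are 3 shares of (1/8)/3 = 1/24 each.
Living: Ifeoma, Ebele, and Obafemi — each takes 1/24.

Abiodun 1/4; Ebele 1/24; Ifeoma 1/24; Lanre 1/8; Ngozi 1/8; Obafemi 1/24; Ronke 1/8; Temitope 1/4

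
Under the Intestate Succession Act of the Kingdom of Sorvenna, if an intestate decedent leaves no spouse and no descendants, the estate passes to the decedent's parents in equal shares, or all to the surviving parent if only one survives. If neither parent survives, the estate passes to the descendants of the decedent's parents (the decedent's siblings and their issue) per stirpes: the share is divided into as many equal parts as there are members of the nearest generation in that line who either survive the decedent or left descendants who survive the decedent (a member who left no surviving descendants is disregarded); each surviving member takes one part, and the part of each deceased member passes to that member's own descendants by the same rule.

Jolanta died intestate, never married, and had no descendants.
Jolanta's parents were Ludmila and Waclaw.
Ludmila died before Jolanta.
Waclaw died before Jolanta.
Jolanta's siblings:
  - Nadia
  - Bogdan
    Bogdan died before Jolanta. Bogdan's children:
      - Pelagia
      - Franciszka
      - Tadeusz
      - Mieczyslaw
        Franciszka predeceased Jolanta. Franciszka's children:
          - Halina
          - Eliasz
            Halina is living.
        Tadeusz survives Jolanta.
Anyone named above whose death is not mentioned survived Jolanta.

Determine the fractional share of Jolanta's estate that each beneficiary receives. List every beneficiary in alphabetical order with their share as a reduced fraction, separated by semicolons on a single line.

Eliasz 1/16; Halina 1/16; Mieczyslaw 1/8; Nadia 1/2; Pelagia 1/8; Tadeusz 1/8

Neither parent survives and there are no descendants, so the estate passes to Jolanta's siblings and their issue per stirpes.
The estate is divided into 2 equal shares of 1/2 among Nadia, Bogdan.
Nadia is living and takes 1/2.
Bogdan predeceased; the 1/2 allotted to Bogdan's branch passes to Bogdan's issue by representation.
The 1/2 is divided into 4 equal shares of 1/8 among Pelagia, Franciszka, Tadeusz, Mieczyslaw.
Pelagia is living and takes 1/8.
Franciszka predeceased; the 1/8 allotted to Franciszka's branch passes to Franciszka's issue by representation.
The 1/8 is divided into 2 equal shares of 1/16 among Halina, Eliasz.
Halina is living and takes 1/16.
Eliasz is living and takes 1/16.
Tadeusz is living and takes 1/8.
Mieczyslaw is living and takes 1/8.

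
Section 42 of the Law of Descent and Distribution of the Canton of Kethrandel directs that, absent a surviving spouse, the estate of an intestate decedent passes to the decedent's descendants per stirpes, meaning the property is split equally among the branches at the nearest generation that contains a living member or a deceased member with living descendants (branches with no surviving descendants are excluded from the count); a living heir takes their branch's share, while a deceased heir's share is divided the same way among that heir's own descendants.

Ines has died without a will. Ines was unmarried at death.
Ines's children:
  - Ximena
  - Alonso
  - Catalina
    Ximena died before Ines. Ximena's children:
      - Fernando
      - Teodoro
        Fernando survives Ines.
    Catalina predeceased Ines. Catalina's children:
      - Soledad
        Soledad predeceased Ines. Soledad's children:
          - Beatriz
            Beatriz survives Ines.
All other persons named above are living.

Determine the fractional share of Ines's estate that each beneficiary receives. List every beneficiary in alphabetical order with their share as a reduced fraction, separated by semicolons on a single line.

Alonso 1/3; Beatriz 1/3; Fernando 1/6; Teodoro 1/6

There is no surviving spouse, so the entire estate passes to Ines's descendants per stirpes.
The estate is divided into 3 equal shares of 1/3 among Ximena, Alonso, Catalina.
Ximena predeceased; the 1/3 allotted to Ximena's branch passes to Ximena's issue by representation.
The 1/3 is divided into 2 equal shares of 1/6 among Fernando, Teodoro.
Fernando is living and takes 1/6.
Teodoro is living and takes 1/6.
Alonso is living and takes 1/3.
Catalina predeceased; the 1/3 allotted to Catalina's branch passes to Catalina's issue by representation.
Soledad's line is the sole branch at this level, so the full 1/3 passes to Soledad's issue by representation.
Beatriz is the sole taker at this level and receives the full 1/3.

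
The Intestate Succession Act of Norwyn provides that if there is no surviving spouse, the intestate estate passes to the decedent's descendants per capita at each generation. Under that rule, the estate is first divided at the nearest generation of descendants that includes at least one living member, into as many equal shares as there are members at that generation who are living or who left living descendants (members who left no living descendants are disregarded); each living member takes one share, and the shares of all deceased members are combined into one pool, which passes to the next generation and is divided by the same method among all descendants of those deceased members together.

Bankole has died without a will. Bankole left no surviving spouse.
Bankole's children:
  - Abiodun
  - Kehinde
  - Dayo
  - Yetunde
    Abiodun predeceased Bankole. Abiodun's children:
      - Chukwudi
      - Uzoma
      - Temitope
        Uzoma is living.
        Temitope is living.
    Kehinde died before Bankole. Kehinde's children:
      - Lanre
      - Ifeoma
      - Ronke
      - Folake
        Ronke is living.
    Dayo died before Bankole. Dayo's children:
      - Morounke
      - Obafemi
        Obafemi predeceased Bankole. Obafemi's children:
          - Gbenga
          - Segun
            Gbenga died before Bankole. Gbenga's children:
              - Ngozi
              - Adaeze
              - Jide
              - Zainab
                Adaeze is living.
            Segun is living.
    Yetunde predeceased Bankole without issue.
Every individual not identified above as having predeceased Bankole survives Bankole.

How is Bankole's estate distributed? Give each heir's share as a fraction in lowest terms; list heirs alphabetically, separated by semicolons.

There is no surviving spouse, so the entire estate passes to Bankole's descendants per capita at each generation.
No one at generation 1 (Abiodun, Kehinde, Dayo) is living; moving to the next generation.
At generation 2 (Chukwudi, Uzoma, Temitope, Lanre, Ifeoma, Ronke, Folake, Morounke, Obafemi) there are 9 shares of (1)/9 = 1/9 each.
Living: Chukwudi, Uzoma, Temitope, Lanre, Ifeoma, Ronke, Folake, and Morounke — each takes 1/9.
Deceased: Obafemi. That 1/9 share is carried to generation 3.
At generation 3 (Gbenga, Segun) there are 2 shares of (1/9)/2 = 1/18 each.
Living: Segun — each takes 1/18.
Deceased: Gbenga. That 1/18 share is carried to generation 4.
At generation 4 (Ngozi, Adaeze, Jide, Zainab) there are 4 shares of (1/18)/4 = 1/72 each.
Living: Ngozi, Adaeze, Jide, and Zainab — each takes 1/72.

Adaeze 1/72; Chukwudi 1/9; Folake 1/9; Ifeoma 1/9; Jide 1/72; Lanre 1/9; Morounke 1/9; Ngozi 1/72; Ronke 1/9; Segun 1/18; Temitope 1/9; Uzoma 1/9; Zainab 1/72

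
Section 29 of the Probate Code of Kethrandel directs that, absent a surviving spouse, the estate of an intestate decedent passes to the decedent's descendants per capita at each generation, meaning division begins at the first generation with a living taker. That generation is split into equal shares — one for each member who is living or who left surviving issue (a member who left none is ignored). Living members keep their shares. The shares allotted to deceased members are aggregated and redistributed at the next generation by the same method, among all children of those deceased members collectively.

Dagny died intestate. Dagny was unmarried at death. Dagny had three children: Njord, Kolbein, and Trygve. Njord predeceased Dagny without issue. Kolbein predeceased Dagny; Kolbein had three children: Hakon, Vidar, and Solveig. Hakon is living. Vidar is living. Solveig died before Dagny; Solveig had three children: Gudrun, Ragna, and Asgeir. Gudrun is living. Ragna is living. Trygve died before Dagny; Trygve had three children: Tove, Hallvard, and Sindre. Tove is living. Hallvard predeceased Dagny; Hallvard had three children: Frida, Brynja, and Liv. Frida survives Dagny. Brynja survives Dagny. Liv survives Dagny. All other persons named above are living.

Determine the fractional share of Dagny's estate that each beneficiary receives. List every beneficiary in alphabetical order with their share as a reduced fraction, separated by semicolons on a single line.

There is no surviving spouse, so the entire estate passes to Dagny's descendants per capita at each generation.
No one at generation 1 (Kolbein, Trygve) is living; moving to the next generation.
At generation 2 (Hakon, Vidar, Solveig, Tove, Hallvard, Sindre) there are 6 shares of (1)/6 = 1/6 each.
Living: Hakon, Vidar, Tove, and Sindre — each takes 1/6.
Deceased: Solveig and Hallvard. Their combined 1/3 is pooled and carried to generation 3.
At generation 3 (Gudrun, Ragna, Asgeir, Frida, Brynja, Liv) there are 6 shares of (1/3)/6 = 1/18 each.
Living: Gudrun, Ragna, Asgeir, Frida, Brynja, and Liv — each takes 1/18.

Asgeir 1/18; Brynja 1/18; Frida 1/18; Gudrun 1/18; Hakon 1/6; Liv 1/18; Ragna 1/18; Sindre 1/6; Tove 1/6; Vidar 1/6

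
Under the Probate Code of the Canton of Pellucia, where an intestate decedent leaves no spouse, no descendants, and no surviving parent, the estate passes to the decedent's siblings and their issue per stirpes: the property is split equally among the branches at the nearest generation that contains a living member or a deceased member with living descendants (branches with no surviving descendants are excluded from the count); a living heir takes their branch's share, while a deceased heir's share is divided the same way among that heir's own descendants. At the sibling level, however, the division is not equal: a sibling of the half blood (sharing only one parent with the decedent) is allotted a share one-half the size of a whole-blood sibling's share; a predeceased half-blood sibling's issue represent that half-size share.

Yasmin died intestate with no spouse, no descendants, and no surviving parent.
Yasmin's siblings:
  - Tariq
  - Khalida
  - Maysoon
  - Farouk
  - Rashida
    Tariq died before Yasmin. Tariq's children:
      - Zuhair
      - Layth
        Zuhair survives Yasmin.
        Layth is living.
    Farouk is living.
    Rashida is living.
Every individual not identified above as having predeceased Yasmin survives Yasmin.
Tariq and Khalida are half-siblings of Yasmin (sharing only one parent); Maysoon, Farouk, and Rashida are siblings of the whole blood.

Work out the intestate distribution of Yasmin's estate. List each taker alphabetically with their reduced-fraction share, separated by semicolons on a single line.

No spouse, descendants, or parent survives, so the estate passes to Yasmin's siblings per stirpes.
Half-blood siblings count for one-half the weight of whole-blood siblings at the initial division.
Dividing 1 in proportion to weights (total weight 4): Tariq (weight 1/2) → 1/8; Khalida (weight 1/2) → 1/8; Maysoon (weight 1) → 1/4; Farouk (weight 1) → 1/4; Rashida (weight 1) → 1/4.
Tariq predeceased; the 1/8 allotted to Tariq's branch passes to Tariq's issue by representation.
The 1/8 is divided into 2 equal shares of 1/16 among Zuhair, Layth.
Zuhair is living and takes 1/16.
Layth is living and takes 1/16.
Khalida is living and takes 1/8.
Maysoon is living and takes 1/4.
Farouk is living and takes 1/4.
Rashida is living and takes 1/4.

Farouk 1/4; Khalida 1/8; Layth 1/16; Maysoon 1/4; Rashida 1/4; Zuhair 1/16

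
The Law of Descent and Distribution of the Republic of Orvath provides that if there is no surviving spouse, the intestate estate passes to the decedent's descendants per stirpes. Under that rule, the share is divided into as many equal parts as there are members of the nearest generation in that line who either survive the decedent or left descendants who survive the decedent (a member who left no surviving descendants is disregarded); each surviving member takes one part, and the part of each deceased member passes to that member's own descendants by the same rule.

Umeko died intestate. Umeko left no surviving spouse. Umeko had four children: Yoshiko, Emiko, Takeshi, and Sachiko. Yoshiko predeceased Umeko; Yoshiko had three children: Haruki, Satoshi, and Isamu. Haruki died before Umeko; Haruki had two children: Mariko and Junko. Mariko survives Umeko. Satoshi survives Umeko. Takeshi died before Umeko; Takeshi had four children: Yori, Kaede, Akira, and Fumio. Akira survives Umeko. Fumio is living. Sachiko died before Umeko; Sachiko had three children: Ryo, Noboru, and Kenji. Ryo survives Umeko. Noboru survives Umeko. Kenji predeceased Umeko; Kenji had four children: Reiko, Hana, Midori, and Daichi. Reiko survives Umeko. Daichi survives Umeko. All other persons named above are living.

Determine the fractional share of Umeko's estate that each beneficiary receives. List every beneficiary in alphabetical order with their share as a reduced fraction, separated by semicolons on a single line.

There is no surviving spouse, so the entire estate passes to Umeko's descendants per stirpes.
The estate is divided into 4 equal shares of 1/4 among Yoshiko, Emiko, Takeshi, Sachiko.
Yoshiko predeceased; the 1/4 allotted to Yoshiko's branch passes to Yoshiko's issue by representation.
The 1/4 is divided into 3 equal shares of 1/12 among Haruki, Satoshi, Isamu.
Haruki predeceased; the 1/12 allotted to Haruki's branch passes to Haruki's issue by representation.
The 1/12 is divided into 2 equal shares of 1/24 among Mariko, Junko.
Mariko is living and takes 1/24.
Junko is living and takes 1/24.
Satoshi is living and takes 1/12.
Isamu is living and takes 1/12.
Emiko is living and takes 1/4.
Takeshi predeceased; the 1/4 allotted to Takeshi's branch passes to Takeshi's issue by representation.
The 1/4 is divided into 4 equal shares of 1/16 among Yori, Kaede, Akira, Fumio.
Yori is living and takes 1/16.
Kaede is living and takes 1/16.
Akira is living and takes 1/16.
Fumio is living and takes 1/16.
Sachiko predeceased; the 1/4 allotted to Sachiko's branch passes to Sachiko's issue by representation.
The 1/4 is divided into 3 equal shares of 1/12 among Ryo, Noboru, Kenji.
Ryo is living and takes 1/12.
Noboru is living and takes 1/12.
Kenji predeceased; the 1/12 allotted to Kenji's branch passes to Kenji's issue by representation.
The 1/12 is divided into 4 equal shares of 1/48 among Reiko, Hana, Midori, Daichi.
Reiko is living and takes 1/48.
Hana is living and takes 1/48.
Midori is living and takes 1/48.
Daichi is living and takes 1/48.

Akira 1/16; Daichi 1/48; Emiko 1/4; Fumio 1/16; Hana 1/48; Isamu 1/12; Junko 1/24; Kaede 1/16; Mariko 1/24; Midori 1/48; Noboru 1/12; Reiko 1/48; Ryo 1/12; Satoshi 1/12; Yori 1/16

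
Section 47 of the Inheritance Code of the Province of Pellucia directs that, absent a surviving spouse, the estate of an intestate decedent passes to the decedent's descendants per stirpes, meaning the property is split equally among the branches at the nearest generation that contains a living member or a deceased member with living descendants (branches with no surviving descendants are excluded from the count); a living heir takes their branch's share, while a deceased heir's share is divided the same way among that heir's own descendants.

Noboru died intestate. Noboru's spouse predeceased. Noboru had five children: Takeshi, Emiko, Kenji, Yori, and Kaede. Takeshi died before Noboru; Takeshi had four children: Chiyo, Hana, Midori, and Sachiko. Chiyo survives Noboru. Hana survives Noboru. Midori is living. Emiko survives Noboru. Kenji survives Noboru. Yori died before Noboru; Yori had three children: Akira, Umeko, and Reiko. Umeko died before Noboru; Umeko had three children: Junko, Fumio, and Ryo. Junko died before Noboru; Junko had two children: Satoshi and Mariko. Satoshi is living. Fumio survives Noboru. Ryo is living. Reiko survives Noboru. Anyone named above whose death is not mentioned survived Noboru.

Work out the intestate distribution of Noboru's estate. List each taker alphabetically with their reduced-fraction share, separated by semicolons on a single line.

Akira 1/15; Chiyo 1/20; Emiko 1/5; Fumio 1/45; Hana 1/20; Kaede 1/5; Kenji 1/5; Mariko 1/90; Midori 1/20; Reiko 1/15; Ryo 1/45; Sachiko 1/20; Satoshi 1/90

There is no surviving spouse, so the entire estate passes to Noboru's descendants per stirpes.
The estate is divided into 5 equal shares of 1/5 among Takeshi, Emiko, Kenji, Yori, Kaede.
Takeshi predeceased; the 1/5 allotted to Takeshi's branch passes to Takeshi's issue by representation.
The 1/5 is divided into 4 equal shares of 1/20 among Chiyo, Hana, Midori, Sachiko.
Chiyo is living and takes 1/20.
Hana is living and takes 1/20.
Midori is living and takes 1/20.
Sachiko is living and takes 1/20.
Emiko is living and takes 1/5.
Kenji is living and takes 1/5.
Yori predeceased; the 1/5 allotted to Yori's branch passes to Yori's issue by representation.
The 1/5 is divided into 3 equal shares of 1/15 among Akira, Umeko, Reiko.
Akira is living and takes 1/15.
Umeko predeceased; the 1/15 allotted to Umeko's branch passes to Umeko's issue by representation.
The 1/15 is divided into 3 equal shares of 1/45 among Junko, Fumio, Ryo.
Junko predeceased; the 1/45 allotted to Junko's branch passes to Junko's issue by representation.
The 1/45 is divided into 2 equal shares of 1/90 among Satoshi, Mariko.
Satoshi is living and takes 1/90.
Mariko is living and takes 1/90.
Fumio is living and takes 1/45.
Ryo is living and takes 1/45.
Reiko is living and takes 1/15.
Kaede is living and takes 1/5.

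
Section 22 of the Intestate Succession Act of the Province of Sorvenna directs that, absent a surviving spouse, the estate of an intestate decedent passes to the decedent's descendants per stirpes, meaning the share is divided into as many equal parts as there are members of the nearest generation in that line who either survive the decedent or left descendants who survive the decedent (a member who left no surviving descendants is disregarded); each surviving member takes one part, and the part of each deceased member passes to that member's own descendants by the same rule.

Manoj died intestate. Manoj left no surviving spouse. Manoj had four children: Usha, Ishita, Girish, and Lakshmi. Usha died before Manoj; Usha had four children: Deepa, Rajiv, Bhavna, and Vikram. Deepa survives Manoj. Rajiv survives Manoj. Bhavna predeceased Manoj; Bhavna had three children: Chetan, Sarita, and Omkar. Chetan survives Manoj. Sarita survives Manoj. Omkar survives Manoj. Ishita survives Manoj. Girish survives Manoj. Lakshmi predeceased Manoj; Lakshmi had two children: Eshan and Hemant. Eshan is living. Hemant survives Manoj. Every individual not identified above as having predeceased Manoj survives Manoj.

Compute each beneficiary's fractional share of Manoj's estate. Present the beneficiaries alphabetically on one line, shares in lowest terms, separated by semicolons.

Chetan 1/48; Deepa 1/16; Eshan 1/8; Girish 1/4; Hemant 1/8; Ishita 1/4; Omkar 1/48; Rajiv 1/16; Sarita 1/48; Vikram 1/16

There is no surviving spouse, so the entire estate passes to Manoj's descendants per stirpes.
The estate is divided into 4 equal shares of 1/4 among Usha, Ishita, Girish, Lakshmi.
Usha predeceased; the 1/4 allotted to Usha's branch passes to Usha's issue by representation.
The 1/4 is divided into 4 equal shares of 1/16 among Deepa, Rajiv, Bhavna, Vikram.
Deepa is living and takes 1/16.
Rajiv is living and takes 1/16.
Bhavna predeceased; the 1/16 allotted to Bhavna's branch passes to Bhavna's issue by representation.
The 1/16 is divided into 3 equal shares of 1/48 among Chetan, Sarita, Omkar.
Chetan is living and takes 1/48.
Sarita is living and takes 1/48.
Omkar is living and takes 1/48.
Vikram is living and takes 1/16.
Ishita is living and takes 1/4.
Girish is living and takes 1/4.
Lakshmi predeceased; the 1/4 allotted to Lakshmi's branch passes to Lakshmi's issue by representation.
The 1/4 is divided into 2 equal shares of 1/8 among Eshan, Hemant.
Eshan is living and takes 1/8.
Hemant is living and takes 1/8.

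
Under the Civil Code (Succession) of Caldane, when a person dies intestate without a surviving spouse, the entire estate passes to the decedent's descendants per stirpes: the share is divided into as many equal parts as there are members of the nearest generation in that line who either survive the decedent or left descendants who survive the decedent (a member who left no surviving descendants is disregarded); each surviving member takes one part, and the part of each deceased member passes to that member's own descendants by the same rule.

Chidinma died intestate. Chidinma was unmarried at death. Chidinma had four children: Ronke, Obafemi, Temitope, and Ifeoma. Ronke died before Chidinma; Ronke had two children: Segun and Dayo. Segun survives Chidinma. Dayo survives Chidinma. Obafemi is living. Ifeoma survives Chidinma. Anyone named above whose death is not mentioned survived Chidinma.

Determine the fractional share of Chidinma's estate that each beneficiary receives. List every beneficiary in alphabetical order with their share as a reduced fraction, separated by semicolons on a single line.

There is no surviving spouse, so the entire estate passes to Chidinma's descendants per stirpes.
The estate is divided into 4 equal shares of 1/4 among Ronke, Obafemi, Temitope, Ifeoma.
Ronke predeceased; the 1/4 allotted to Ronke's branch passes to Ronke's issue by representation.
The 1/4 is divided into 2 equal shares of 1/8 among Segun, Dayo.
Segun is living and takes 1/8.
Dayo is living and takes 1/8.
Obafemi is living and takes 1/4.
Temitope is living and takes 1/4.
Ifeoma is living and takes 1/4.

Dayo 1/8; Ifeoma 1/4; Obafemi 1/4; Segun 1/8; Temitope 1/4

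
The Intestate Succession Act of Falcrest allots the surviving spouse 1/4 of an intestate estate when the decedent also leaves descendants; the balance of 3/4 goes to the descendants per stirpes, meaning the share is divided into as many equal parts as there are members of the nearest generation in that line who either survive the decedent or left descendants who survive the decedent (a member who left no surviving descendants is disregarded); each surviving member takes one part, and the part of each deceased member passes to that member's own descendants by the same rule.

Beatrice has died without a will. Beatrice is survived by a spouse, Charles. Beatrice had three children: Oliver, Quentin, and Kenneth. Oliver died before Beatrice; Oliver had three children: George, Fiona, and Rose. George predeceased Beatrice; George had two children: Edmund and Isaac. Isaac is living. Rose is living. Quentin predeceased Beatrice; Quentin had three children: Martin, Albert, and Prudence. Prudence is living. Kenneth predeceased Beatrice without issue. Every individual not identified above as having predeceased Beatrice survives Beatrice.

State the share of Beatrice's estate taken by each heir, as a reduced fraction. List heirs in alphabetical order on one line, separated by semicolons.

Charles, as surviving spouse, takes 1/4.
The remaining 3/4 passes to Beatrice's descendants per stirpes.
Kenneth left no surviving issue, so that branch lapses and is disregarded.
The 3/4 is divided into 2 equal shares of 3/8 among Oliver, Quentin.
Oliver predeceased; the 3/8 allotted to Oliver's branch passes to Oliver's issue by representation.
The 3/8 is divided into 3 equal shares of 1/8 among George, Fiona, Rose.
George predeceased; the 1/8 allotted to George's branch passes to George's issue by representation.
The 1/8 is divided into 2 equal shares of 1/16 among Edmund, Isaac.
Edmund is living and takes 1/16.
Isaac is living and takes 1/16.
Fiona is living and takes 1/8.
Rose is living and takes 1/8.
Quentin predeceased; the 3/8 allotted to Quentin's branch passes to Quentin's issue by representation.
The 3/8 is divided into 3 equal shares of 1/8 among Martin, Albert, Prudence.
Martin is living and takes 1/8.
Albert is living and takes 1/8.
Prudence is living and takes 1/8.

Albert 1/8; Charles 1/4; Edmund 1/16; Fiona 1/8; Isaac 1/16; Martin 1/8; Prudence 1/8; Rose 1/8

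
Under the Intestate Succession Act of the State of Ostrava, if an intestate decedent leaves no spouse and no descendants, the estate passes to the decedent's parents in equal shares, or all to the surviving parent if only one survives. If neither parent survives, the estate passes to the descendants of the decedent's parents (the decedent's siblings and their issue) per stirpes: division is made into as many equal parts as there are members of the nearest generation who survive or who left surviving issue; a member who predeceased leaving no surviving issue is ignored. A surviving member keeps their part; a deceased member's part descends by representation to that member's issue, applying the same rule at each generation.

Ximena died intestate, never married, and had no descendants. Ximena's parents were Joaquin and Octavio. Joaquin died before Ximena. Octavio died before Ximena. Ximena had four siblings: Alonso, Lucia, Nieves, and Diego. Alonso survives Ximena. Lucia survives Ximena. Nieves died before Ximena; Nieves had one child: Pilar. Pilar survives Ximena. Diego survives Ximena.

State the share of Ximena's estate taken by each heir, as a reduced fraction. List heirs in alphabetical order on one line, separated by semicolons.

Neither parent survives and there are no descendants, so the estate passes to Ximena's siblings and their issue per stirpes.
The estate is divided into 4 equal shares of 1/4 among Alonso, Lucia, Nieves, Diego.
Alonso is living and takes 1/4.
Lucia is living and takes 1/4.
Nieves predeceased; the 1/4 allotted to Nieves's branch passes to Nieves's issue by representation.
Pilar is the sole taker at this level and receives the full 1/4.
Diego is living and takes 1/4.

Alonso 1/4; Diego 1/4; Lucia 1/4; Pilar 1/4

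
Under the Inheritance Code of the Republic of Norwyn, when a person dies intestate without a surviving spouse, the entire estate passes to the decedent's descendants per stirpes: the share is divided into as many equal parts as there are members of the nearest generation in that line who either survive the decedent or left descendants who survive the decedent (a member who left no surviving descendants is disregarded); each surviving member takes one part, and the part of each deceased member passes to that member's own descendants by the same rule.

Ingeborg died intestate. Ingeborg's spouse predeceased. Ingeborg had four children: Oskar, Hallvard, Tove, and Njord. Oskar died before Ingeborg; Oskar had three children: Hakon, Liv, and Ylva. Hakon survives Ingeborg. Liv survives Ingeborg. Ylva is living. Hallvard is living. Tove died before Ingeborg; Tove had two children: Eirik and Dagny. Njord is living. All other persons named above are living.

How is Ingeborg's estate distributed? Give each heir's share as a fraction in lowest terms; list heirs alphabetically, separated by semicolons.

There is no surviving spouse, so the entire estate passes to Ingeborg's descendants per stirpes.
The estate is divided into 4 equal shares of 1/4 among Oskar, Hallvard, Tove, Njord.
Oskar predeceased; the 1/4 allotted to Oskar's branch passes to Oskar's issue by representation.
The 1/4 is divided into 3 equal shares of 1/12 among Hakon, Liv, Ylva.
Hakon is living and takes 1/12.
Liv is living and takes 1/12.
Ylva is living and takes 1/12.
Hallvard is living and takes 1/4.
Tove predeceased; the 1/4 allotted to Tove's branch passes to Tove's issue by representation.
The 1/4 is divided into 2 equal shares of 1/8 among Eirik, Dagny.
Eirik is living and takes 1/8.
Dagny is living and takes 1/8.
Njord is living and takes 1/4.

Dagny 1/8; Eirik 1/8; Hakon 1/12; Hallvard 1/4; Liv 1/12; Njord 1/4; Ylva 1/12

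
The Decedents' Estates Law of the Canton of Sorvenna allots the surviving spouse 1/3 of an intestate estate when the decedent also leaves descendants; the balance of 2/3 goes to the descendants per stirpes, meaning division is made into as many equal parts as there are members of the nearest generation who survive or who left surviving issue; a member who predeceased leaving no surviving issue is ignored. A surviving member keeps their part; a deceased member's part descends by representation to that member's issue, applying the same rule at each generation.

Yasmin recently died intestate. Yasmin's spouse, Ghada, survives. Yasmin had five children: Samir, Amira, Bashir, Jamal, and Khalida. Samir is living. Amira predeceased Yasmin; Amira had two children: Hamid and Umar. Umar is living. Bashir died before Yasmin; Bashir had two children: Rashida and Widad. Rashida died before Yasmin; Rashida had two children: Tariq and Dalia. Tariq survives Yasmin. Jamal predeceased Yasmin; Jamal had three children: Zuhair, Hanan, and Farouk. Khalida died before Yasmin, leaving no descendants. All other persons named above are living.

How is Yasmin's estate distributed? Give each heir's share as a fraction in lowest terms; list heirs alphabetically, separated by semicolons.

Ghada, as surviving spouse, takes 1/3.
The remaining 2/3 passes to Yasmin's descendants per stirpes.
Khalida left no surviving issue, so that branch lapses and is disregarded.
The 2/3 is divided into 4 equal shares of 1/6 among Samir, Amira, Bashir, Jamal.
Samir is living and takes 1/6.
Amira predeceased; the 1/6 allotted to Amira's branch passes to Amira's issue by representation.
The 1/6 is divided into 2 equal shares of 1/12 among Hamid, Umar.
Hamid is living and takes 1/12.
Umar is living and takes 1/12.
Bashir predeceased; the 1/6 allotted to Bashir's branch passes to Bashir's issue by representation.
The 1/6 is divided into 2 equal shares of 1/12 among Rashida, Widad.
Rashida predeceased; the 1/12 allotted to Rashida's branch passes to Rashida's issue by representation.
The 1/12 is divided into 2 equal shares of 1/24 among Tariq, Dalia.
Tariq is living and takes 1/24.
Dalia is living and takes 1/24.
Widad is living and takes 1/12.
Jamal predeceased; the 1/6 allotted to Jamal's branch passes to Jamal's issue by representation.
The 1/6 is divided into 3 equal shares of 1/18 among Zuhair, Hanan, Farouk.
Zuhair is living and takes 1/18.
Hanan is living and takes 1/18.
Farouk is living and takes 1/18.

Dalia 1/24; Farouk 1/18; Ghada 1/3; Hamid 1/12; Hanan 1/18; Samir 1/6; Tariq 1/24; Umar 1/12; Widad 1/12; Zuhair 1/18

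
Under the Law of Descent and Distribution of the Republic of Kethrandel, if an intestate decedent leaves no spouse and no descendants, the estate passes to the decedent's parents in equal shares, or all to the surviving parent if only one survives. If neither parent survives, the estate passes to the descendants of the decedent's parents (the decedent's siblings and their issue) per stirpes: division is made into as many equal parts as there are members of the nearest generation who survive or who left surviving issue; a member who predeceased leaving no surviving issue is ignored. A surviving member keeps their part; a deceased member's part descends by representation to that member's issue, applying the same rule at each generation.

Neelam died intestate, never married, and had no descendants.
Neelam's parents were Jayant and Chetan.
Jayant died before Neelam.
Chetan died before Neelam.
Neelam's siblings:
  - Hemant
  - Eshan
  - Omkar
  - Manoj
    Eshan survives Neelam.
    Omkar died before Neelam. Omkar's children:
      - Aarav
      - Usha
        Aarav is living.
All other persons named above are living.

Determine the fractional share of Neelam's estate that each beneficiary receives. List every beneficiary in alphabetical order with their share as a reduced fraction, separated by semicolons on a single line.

Neither parent survives and there are no descendants, so the estate passes to Neelam's siblings and their issue per stirpes.
The estate is divided into 4 equal shares of 1/4 among Hemant, Eshan, Omkar, Manoj.
Hemant is living and takes 1/4.
Eshan is living and takes 1/4.
Omkar predeceased; the 1/4 allotted to Omkar's branch passes to Omkar's issue by representation.
The 1/4 is divided into 2 equal shares of 1/8 among Aarav, Usha.
Aarav is living and takes 1/8.
Usha is living and takes 1/8.
Manoj is living and takes 1/4.

Aarav 1/8; Eshan 1/4; Hemant 1/4; Manoj 1/4; Usha 1/8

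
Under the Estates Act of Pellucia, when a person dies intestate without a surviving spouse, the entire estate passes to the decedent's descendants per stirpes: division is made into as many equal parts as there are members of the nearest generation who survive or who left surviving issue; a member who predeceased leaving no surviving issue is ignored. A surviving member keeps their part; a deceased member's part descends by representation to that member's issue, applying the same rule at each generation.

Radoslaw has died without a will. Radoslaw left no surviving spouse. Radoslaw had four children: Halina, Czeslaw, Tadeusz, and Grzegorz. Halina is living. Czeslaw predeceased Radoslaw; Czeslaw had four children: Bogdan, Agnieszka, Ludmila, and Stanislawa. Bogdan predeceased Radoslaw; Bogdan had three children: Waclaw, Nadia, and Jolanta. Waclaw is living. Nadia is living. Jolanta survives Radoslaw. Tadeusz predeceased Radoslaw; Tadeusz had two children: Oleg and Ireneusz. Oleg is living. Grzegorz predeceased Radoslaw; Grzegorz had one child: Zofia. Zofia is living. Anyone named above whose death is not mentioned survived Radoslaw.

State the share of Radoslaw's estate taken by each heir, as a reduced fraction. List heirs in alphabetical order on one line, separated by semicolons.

There is no surviving spouse, so the entire estate passes to Radoslaw's descendants per stirpes.
The estate is divided into 4 equal shares of 1/4 among Halina, Czeslaw, Tadeusz, Grzegorz.
Halina is living and takes 1/4.
Czeslaw predeceased; the 1/4 allotted to Czeslaw's branch passes to Czeslaw's issue by representation.
The 1/4 is divided into 4 equal shares of 1/16 among Bogdan, Agnieszka, Ludmila, Stanislawa.
Bogdan predeceased; the 1/16 allotted to Bogdan's branch passes to Bogdan's issue by representation.
The 1/16 is divided into 3 equal shares of 1/48 among Waclaw, Nadia, Jolanta.
Waclaw is living and takes 1/48.
Nadia is living and takes 1/48.
Jolanta is living and takes 1/48.
Agnieszka is living and takes 1/16.
Ludmila is living and takes 1/16.
Stanislawa is living and takes 1/16.
Tadeusz predeceased; the 1/4 allotted to Tadeusz's branch passes to Tadeusz's issue by representation.
The 1/4 is divided into 2 equal shares of 1/8 among Oleg, Ireneusz.
Oleg is living and takes 1/8.
Ireneusz is living and takes 1/8.
Grzegorz predeceased; the 1/4 allotted to Grzegorz's branch passes to Grzegorz's issue by representation.
Zofia is the sole taker at this level and receives the full 1/4.

Agnieszka 1/16; Halina 1/4; Ireneusz 1/8; Jolanta 1/48; Ludmila 1/16; Nadia 1/48; Oleg 1/8; Stanislawa 1/16; Waclaw 1/48; Zofia 1/4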